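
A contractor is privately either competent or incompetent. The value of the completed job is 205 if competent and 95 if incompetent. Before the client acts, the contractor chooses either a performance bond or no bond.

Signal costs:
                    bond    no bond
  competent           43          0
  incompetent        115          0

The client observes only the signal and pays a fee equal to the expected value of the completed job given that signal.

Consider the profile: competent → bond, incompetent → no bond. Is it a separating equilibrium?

Yes

If types separate, bond earns payment 205 and no bond earns 95.
Competent: bond gives 205 − 43 = 162; no bond gives 95 − 0 = 95. No deviation. ✓
Incompetent: no bond gives 95 − 0 = 95; bond gives 205 − 115 = 90. No deviation. ✓
Neither type gains from mimicking the other.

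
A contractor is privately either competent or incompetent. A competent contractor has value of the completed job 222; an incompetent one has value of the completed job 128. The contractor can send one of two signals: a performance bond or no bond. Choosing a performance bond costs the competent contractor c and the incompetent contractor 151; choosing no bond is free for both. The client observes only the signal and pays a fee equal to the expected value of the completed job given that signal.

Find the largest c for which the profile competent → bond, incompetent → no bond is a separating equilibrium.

Under separation: bond → competent (pays 222); no bond → incompetent (pays 128).
Incompetent: 128 − 0 = 128 ≥ 222 − 151 = 71. Holds regardless of c. ✓
Competent: 222 − c ≥ 128 − 0, so c ≤ 222 − 128 = 94.

94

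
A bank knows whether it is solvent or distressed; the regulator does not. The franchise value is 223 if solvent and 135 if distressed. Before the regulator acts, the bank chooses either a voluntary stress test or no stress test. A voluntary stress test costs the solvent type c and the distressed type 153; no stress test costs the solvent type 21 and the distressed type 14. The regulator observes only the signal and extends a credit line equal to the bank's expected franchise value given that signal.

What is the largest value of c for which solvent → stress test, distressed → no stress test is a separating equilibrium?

Under separation: stress test → solvent (pays 223); no stress test → distressed (pays 135).
Distressed: 135 − 14 = 121 ≥ 223 − 153 = 70. Holds regardless of c. ✓
Solvent: 223 − c ≥ 135 − 21, so c ≤ 223 − 114 = 109.

109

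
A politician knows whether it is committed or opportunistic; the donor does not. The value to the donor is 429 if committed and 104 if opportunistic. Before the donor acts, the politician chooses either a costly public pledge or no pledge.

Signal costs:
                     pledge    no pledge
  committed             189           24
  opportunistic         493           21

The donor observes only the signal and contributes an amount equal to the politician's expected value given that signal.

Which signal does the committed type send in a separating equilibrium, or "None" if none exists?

Try committed → pledge, opportunistic → no pledge:
  If types separate, pledge earns payment 429 and no pledge earns 104.
  Committed: pledge gives 429 − 189 = 240; no pledge gives 104 − 24 = 80. No deviation. ✓
  Opportunistic: no pledge gives 104 − 21 = 83; pledge gives 429 − 493 = -64. No deviation. ✓
Both hold — the committed type sends pledge.

pledge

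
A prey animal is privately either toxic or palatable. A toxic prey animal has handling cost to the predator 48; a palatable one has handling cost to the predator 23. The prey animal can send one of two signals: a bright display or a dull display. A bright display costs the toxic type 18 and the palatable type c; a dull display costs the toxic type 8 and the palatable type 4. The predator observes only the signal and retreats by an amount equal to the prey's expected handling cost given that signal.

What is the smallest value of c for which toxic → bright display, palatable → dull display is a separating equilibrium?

29

Under separation: bright display → toxic (pays 48); dull display → palatable (pays 23).
Toxic: 48 − 18 = 30 ≥ 23 − 8 = 15. Holds regardless of c. ✓
Palatable: 23 − 4 ≥ 48 − c, so c ≥ 48 − 19 = 29.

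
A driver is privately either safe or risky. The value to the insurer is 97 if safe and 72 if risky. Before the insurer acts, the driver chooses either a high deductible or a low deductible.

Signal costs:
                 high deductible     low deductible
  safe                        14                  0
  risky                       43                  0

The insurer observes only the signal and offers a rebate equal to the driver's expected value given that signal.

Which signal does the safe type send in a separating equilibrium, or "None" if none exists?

Try safe → high deductible, risky → low deductible:
  If types separate, high deductible earns payment 97 and low deductible earns 72.
  Safe: high deductible gives 97 − 14 = 83; low deductible gives 72 − 0 = 72. No deviation. ✓
  Risky: low deductible gives 72 − 0 = 72; high deductible gives 97 − 43 = 54. No deviation. ✓
Both hold — the safe type sends high deductible.

high deductible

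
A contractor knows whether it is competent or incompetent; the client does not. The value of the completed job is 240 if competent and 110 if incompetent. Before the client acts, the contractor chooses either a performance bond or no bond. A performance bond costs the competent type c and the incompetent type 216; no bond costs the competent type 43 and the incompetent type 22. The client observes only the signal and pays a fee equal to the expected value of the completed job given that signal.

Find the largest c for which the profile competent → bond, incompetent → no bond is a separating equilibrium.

Under separation: bond → competent (pays 240); no bond → incompetent (pays 110).
Incompetent: 110 − 22 = 88 ≥ 240 − 216 = 24. Holds regardless of c. ✓
Competent: 240 − c ≥ 110 − 43, so c ≤ 240 − 67 = 173.

173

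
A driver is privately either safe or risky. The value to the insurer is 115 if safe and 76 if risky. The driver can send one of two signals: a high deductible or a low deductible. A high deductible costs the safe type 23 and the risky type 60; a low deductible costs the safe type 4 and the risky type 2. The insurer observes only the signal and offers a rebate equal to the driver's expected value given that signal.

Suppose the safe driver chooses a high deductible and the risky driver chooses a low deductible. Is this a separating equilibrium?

If types separate, high deductible earns payment 115 and low deductible earns 76.
Safe: high deductible gives 115 − 23 = 92; low deductible gives 76 − 4 = 72. No deviation. ✓
Risky: low deductible gives 76 − 2 = 74; high deductible gives 115 − 60 = 55. No deviation. ✓
Neither type gains from mimicking the other.

Yes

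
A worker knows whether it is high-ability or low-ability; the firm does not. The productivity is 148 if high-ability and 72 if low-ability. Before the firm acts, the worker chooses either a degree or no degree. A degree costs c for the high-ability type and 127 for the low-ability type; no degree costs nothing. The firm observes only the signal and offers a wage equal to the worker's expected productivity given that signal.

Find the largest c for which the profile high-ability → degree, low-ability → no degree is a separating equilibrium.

76

Under separation: degree → high-ability (pays 148); no degree → low-ability (pays 72).
Low-ability: 72 − 0 = 72 ≥ 148 − 127 = 21. Holds regardless of c. ✓
High-ability: 148 − c ≥ 72 − 0, so c ≤ 148 − 72 = 76.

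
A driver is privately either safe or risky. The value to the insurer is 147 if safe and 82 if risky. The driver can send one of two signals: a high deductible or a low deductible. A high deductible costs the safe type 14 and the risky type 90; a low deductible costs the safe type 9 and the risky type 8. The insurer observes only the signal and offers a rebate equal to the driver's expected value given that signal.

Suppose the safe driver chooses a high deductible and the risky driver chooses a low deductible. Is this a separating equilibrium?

Yes

Under separation the insurer infers type exactly: high deductible → safe (pays 147), low deductible → risky (pays 82).
Safe: high deductible gives 147 − 14 = 133; low deductible gives 82 − 9 = 73. No deviation. ✓
Risky: low deductible gives 82 − 8 = 74; high deductible gives 147 − 90 = 57. No deviation. ✓
Both incentive constraints hold.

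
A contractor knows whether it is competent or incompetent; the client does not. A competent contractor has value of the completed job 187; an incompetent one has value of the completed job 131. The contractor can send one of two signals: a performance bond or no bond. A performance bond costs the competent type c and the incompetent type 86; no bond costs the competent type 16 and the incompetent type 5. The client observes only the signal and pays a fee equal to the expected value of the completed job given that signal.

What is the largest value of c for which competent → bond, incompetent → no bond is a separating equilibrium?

Under separation: bond → competent (pays 187); no bond → incompetent (pays 131).
Incompetent: 131 − 5 = 126 ≥ 187 − 86 = 101. Holds regardless of c. ✓
Competent: 187 − c ≥ 131 − 16, so c ≤ 187 − 115 = 72.

72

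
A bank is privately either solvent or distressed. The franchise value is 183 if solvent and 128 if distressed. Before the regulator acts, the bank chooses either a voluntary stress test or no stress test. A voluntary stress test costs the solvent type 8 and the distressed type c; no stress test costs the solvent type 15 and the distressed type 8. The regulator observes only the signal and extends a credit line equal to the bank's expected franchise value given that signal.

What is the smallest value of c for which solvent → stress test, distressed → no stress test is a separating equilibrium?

63

Under separation: stress test → solvent (pays 183); no stress test → distressed (pays 128).
Solvent: 183 − 8 = 175 ≥ 128 − 15 = 113. Holds regardless of c. ✓
Distressed: 128 − 8 ≥ 183 − c, so c ≥ 183 − 120 = 63.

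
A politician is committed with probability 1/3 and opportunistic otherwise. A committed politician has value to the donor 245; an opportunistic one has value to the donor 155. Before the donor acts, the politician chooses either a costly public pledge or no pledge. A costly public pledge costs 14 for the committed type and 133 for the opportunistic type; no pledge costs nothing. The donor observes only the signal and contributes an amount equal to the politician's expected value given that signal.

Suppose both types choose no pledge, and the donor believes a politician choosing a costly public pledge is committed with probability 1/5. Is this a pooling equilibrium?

Yes

On the equilibrium path (no pledge) the donor holds the prior 1/3 and pays 1/3·245 + 2/3·155 = 185. Off-path (pledge) belief 1/5 gives 1/5·245 + 4/5·155 = 173.
Committed: no pledge gives 185 − 0 = 185; pledge gives 173 − 14 = 159. Stays. ✓
Opportunistic: no pledge gives 185 − 0 = 185; pledge gives 173 − 133 = 40. Stays. ✓
Beliefs are Bayes-consistent on-path and both types best-respond.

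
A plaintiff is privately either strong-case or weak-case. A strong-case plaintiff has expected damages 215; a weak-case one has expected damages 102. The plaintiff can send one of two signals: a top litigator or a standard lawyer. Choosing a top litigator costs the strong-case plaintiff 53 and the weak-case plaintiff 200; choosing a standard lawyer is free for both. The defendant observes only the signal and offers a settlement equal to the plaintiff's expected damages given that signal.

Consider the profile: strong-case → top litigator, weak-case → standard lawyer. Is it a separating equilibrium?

If types separate, top litigator earns payment 215 and standard lawyer earns 102.
Strong-case: top litigator gives 215 − 53 = 162; standard lawyer gives 102 − 0 = 102. No deviation. ✓
Weak-case: standard lawyer gives 102 − 0 = 102; top litigator gives 215 − 200 = 15. No deviation. ✓
Neither type gains from mimicking the other.

Yes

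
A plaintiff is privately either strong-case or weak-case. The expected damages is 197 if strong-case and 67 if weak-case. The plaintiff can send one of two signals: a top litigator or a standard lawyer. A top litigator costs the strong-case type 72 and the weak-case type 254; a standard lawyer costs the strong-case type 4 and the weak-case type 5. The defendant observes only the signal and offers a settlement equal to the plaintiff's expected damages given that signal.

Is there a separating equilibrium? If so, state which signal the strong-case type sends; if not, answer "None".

top litigator

Try strong-case → top litigator, weak-case → standard lawyer:
  If types separate, top litigator earns payment 197 and standard lawyer earns 67.
  Strong-case: top litigator gives 197 − 72 = 125; standard lawyer gives 67 − 4 = 63. No deviation. ✓
  Weak-case: standard lawyer gives 67 − 5 = 62; top litigator gives 197 − 254 = -57. No deviation. ✓
Both hold — the strong-case type sends top litigator.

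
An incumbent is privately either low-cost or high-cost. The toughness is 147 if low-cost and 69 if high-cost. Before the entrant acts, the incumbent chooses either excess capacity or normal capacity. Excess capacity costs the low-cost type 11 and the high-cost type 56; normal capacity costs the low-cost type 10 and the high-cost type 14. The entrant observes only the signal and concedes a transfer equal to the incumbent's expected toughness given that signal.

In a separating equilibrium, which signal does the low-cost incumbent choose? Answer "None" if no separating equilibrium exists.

None

Try low-cost → excess capacity, high-cost → normal capacity:
  If types separate, excess capacity earns payment 147 and normal capacity earns 69.
  Low-cost: excess capacity gives 147 − 11 = 136; normal capacity gives 69 − 10 = 59. No deviation. ✓
  High-cost: normal capacity gives 69 − 14 = 55; excess capacity gives 147 − 56 = 91. Would deviate. ✗
Try low-cost → normal capacity, high-cost → excess capacity:
  If types separate, normal capacity earns payment 147 and excess capacity earns 69.
  Low-cost: normal capacity gives 147 − 10 = 137; excess capacity gives 69 − 11 = 58. No deviation. ✓
  High-cost: excess capacity gives 69 − 56 = 13; normal capacity gives 147 − 14 = 133. Would deviate. ✗
Neither assignment is incentive-compatible.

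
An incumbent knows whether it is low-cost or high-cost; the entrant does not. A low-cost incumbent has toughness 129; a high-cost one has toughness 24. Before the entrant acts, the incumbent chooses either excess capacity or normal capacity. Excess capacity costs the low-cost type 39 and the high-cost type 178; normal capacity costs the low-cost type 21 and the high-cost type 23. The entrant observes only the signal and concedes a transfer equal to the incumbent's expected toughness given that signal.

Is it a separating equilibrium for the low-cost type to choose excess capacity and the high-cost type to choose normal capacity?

Yes

If types separate, excess capacity earns payment 129 and normal capacity earns 24.
Low-cost: excess capacity gives 129 − 39 = 90; normal capacity gives 24 − 21 = 3. No deviation. ✓
High-cost: normal capacity gives 24 − 23 = 1; excess capacity gives 129 − 178 = -49. No deviation. ✓
Neither type gains from mimicking the other.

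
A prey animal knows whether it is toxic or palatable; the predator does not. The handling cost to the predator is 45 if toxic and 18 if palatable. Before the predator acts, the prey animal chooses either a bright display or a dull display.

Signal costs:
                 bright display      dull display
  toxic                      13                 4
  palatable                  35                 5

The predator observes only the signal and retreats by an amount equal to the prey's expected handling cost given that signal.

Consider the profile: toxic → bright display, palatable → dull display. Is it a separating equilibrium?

Yes

Under separation the predator infers type exactly: bright display → toxic (pays 45), dull display → palatable (pays 18).
Toxic: bright display gives 45 − 13 = 32; dull display gives 18 − 4 = 14. No deviation. ✓
Palatable: dull display gives 18 − 5 = 13; bright display gives 45 − 35 = 10. No deviation. ✓
Neither type gains from mimicking the other.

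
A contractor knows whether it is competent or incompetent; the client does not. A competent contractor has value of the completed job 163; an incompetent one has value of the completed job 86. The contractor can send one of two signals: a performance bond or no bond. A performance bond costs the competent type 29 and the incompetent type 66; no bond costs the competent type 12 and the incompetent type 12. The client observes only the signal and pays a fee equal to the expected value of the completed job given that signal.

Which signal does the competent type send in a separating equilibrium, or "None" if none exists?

Try competent → bond, incompetent → no bond:
  If types separate, bond earns payment 163 and no bond earns 86.
  Competent: bond gives 163 − 29 = 134; no bond gives 86 − 12 = 74. No deviation. ✓
  Incompetent: no bond gives 86 − 12 = 74; bond gives 163 − 66 = 97. Would deviate. ✗
Try competent → no bond, incompetent → bond:
  If types separate, no bond earns payment 163 and bond earns 86.
  Competent: no bond gives 163 − 12 = 151; bond gives 86 − 29 = 57. No deviation. ✓
  Incompetent: bond gives 86 − 66 = 20; no bond gives 163 − 12 = 151. Would deviate. ✗
Neither assignment is incentive-compatible.

None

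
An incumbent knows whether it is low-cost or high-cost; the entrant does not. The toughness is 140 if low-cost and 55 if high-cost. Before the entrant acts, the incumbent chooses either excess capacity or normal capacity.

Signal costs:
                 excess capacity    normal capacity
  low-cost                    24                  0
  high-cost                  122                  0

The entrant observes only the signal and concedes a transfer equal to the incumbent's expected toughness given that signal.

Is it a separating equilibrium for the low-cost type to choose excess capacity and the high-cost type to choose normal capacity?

Yes

Under separation the entrant infers type exactly: excess capacity → low-cost (pays 140), normal capacity → high-cost (pays 55).
Low-cost: excess capacity gives 140 − 24 = 116; normal capacity gives 55 − 0 = 55. No deviation. ✓
High-cost: normal capacity gives 55 − 0 = 55; excess capacity gives 140 − 122 = 18. No deviation. ✓
Neither type gains from mimicking the other.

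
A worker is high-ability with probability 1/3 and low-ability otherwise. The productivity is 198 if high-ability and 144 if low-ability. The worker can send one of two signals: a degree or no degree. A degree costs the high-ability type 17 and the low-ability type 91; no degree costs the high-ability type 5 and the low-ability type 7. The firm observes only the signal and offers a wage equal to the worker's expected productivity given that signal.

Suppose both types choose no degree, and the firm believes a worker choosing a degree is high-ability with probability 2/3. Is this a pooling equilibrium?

At the pooled signal (no degree) the firm holds the prior 1/3 and pays 1/3·198 + 2/3·144 = 162. Off-path (degree) belief 2/3 gives 2/3·198 + 1/3·144 = 180.
High-ability: no degree gives 162 − 5 = 157; degree gives 180 − 17 = 163. Deviates. ✗
Low-ability: no degree gives 162 − 7 = 155; degree gives 180 − 91 = 89. Stays. ✓

No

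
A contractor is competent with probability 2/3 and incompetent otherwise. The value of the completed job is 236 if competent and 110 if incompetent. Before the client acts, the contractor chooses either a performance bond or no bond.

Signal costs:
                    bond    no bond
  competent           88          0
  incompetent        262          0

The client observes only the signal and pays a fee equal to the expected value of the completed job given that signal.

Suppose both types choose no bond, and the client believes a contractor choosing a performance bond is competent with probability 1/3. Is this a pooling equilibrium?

Yes

At the pooled signal (no bond) the client holds the prior 2/3 and pays 2/3·236 + 1/3·110 = 194. Off-path (bond) belief 1/3 gives 1/3·236 + 2/3·110 = 152.
Competent: no bond gives 194 − 0 = 194; bond gives 152 − 88 = 64. Stays. ✓
Incompetent: no bond gives 194 − 0 = 194; bond gives 152 − 262 = -110. Stays. ✓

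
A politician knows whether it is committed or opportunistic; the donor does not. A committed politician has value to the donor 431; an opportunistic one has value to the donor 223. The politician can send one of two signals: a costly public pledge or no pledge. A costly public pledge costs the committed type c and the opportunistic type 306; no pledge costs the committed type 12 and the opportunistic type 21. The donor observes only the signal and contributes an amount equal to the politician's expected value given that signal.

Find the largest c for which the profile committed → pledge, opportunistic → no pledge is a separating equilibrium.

Under separation: pledge → committed (pays 431); no pledge → opportunistic (pays 223).
Opportunistic: 223 − 21 = 202 ≥ 431 − 306 = 125. Holds regardless of c. ✓
Committed: 431 − c ≥ 223 − 12, so c ≤ 431 − 211 = 220.

220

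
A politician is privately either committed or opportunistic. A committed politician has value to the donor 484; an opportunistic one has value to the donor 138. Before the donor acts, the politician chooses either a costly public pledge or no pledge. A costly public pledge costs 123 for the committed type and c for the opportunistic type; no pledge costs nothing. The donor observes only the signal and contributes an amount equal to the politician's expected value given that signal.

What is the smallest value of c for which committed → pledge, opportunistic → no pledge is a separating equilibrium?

346

Under separation: pledge → committed (pays 484); no pledge → opportunistic (pays 138).
Committed: 484 − 123 = 361 ≥ 138 − 0 = 138. Holds regardless of c. ✓
Opportunistic: 138 − 0 ≥ 484 − c, so c ≥ 484 − 138 = 346.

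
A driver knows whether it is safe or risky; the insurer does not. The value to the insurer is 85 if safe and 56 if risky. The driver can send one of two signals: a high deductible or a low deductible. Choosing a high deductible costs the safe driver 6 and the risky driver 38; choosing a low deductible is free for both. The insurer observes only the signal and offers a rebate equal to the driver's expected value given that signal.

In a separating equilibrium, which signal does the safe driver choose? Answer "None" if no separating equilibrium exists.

high deductible

Try safe → high deductible, risky → low deductible:
  If types separate, high deductible earns payment 85 and low deductible earns 56.
  Safe: high deductible gives 85 − 6 = 79; low deductible gives 56 − 0 = 56. No deviation. ✓
  Risky: low deductible gives 56 − 0 = 56; high deductible gives 85 − 38 = 47. No deviation. ✓
Both hold — the safe type sends high deductible.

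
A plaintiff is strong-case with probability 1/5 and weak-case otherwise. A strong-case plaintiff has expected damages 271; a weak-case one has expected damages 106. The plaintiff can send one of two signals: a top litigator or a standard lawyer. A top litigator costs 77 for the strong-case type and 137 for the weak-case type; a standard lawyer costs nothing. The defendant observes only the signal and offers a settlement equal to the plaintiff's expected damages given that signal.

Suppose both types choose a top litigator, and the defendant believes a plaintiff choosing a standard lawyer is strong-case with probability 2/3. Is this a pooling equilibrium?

No

On the equilibrium path (top litigator) the defendant holds the prior 1/5 and pays 1/5·271 + 4/5·106 = 139. Off-path (standard lawyer) belief 2/3 gives 2/3·271 + 1/3·106 = 216.
Strong-case: top litigator gives 139 − 77 = 62; standard lawyer gives 216 − 0 = 216. Deviates. ✗
Weak-case: top litigator gives 139 − 137 = 2; standard lawyer gives 216 − 0 = 216. Deviates. ✗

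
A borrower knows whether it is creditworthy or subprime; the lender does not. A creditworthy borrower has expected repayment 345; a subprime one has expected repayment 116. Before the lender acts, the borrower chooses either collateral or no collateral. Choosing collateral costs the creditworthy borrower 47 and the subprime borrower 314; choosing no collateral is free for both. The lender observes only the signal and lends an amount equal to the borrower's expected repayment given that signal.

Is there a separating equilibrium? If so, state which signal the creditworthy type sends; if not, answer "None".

Try creditworthy → collateral, subprime → no collateral:
  Under separation the lender infers type exactly: collateral → creditworthy (pays 345), no collateral → subprime (pays 116).
  Creditworthy: collateral gives 345 − 47 = 298; no collateral gives 116 − 0 = 116. No deviation. ✓
  Subprime: no collateral gives 116 − 0 = 116; collateral gives 345 − 314 = 31. No deviation. ✓
Both hold — the creditworthy type sends collateral.

collateral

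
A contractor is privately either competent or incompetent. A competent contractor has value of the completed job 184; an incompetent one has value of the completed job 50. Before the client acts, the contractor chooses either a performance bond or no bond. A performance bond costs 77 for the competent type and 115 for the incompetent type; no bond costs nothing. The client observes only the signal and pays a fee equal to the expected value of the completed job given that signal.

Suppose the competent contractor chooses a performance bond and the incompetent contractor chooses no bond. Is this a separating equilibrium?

Under separation the client infers type exactly: bond → competent (pays 184), no bond → incompetent (pays 50).
Competent: bond gives 184 − 77 = 107; no bond gives 50 − 0 = 50. No deviation. ✓
Incompetent: no bond gives 50 − 0 = 50; bond gives 184 − 115 = 69. Would deviate. ✗

No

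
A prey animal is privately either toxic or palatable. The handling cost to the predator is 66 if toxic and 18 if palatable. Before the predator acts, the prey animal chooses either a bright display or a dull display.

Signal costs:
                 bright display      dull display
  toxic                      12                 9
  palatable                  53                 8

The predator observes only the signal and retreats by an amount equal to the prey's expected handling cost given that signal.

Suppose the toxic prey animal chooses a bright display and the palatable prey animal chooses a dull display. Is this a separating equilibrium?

No

If types separate, bright display earns payment 66 and dull display earns 18.
Toxic: bright display gives 66 − 12 = 54; dull display gives 18 − 9 = 9. No deviation. ✓
Palatable: dull display gives 18 − 8 = 10; bright display gives 66 − 53 = 13. Would deviate. ✗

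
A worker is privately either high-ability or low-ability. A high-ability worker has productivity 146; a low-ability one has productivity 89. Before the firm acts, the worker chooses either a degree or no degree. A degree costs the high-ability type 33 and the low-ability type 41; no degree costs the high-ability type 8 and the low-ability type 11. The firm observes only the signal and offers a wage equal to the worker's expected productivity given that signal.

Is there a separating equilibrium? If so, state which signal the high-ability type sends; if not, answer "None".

None

Try high-ability → degree, low-ability → no degree:
  If types separate, degree earns payment 146 and no degree earns 89.
  High-ability: degree gives 146 − 33 = 113; no degree gives 89 − 8 = 81. No deviation. ✓
  Low-ability: no degree gives 89 − 11 = 78; degree gives 146 − 41 = 105. Would deviate. ✗
Try high-ability → no degree, low-ability → degree:
  If types separate, no degree earns payment 146 and degree earns 89.
  High-ability: no degree gives 146 − 8 = 138; degree gives 89 − 33 = 56. No deviation. ✓
  Low-ability: degree gives 89 − 41 = 48; no degree gives 146 − 11 = 135. Would deviate. ✗
Neither assignment is incentive-compatible.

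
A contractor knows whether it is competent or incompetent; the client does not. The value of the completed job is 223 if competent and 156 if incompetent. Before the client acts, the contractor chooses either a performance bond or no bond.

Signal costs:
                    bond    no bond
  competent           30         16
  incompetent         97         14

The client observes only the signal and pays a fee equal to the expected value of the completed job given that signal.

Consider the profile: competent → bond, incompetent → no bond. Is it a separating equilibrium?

If types separate, bond earns payment 223 and no bond earns 156.
Competent: bond gives 223 − 30 = 193; no bond gives 156 − 16 = 140. No deviation. ✓
Incompetent: no bond gives 156 − 14 = 142; bond gives 223 − 97 = 126. No deviation. ✓
Neither type gains from mimicking the other.

Yes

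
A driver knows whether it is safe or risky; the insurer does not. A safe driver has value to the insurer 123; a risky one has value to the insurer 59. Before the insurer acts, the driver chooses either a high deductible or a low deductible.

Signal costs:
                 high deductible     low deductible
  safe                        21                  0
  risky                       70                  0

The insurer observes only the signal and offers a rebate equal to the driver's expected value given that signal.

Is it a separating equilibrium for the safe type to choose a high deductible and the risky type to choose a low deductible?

Yes

If types separate, high deductible earns payment 123 and low deductible earns 59.
Safe: high deductible gives 123 − 21 = 102; low deductible gives 59 − 0 = 59. No deviation. ✓
Risky: low deductible gives 59 − 0 = 59; high deductible gives 123 − 70 = 53. No deviation. ✓
Neither type gains from mimicking the other.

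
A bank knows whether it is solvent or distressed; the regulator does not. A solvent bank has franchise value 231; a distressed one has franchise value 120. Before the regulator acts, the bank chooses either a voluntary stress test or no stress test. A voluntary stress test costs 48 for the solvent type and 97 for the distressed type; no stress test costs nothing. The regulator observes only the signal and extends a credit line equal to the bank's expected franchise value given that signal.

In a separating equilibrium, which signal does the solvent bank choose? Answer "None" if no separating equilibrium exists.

None

Try solvent → stress test, distressed → no stress test:
  If types separate, stress test earns payment 231 and no stress test earns 120.
  Solvent: stress test gives 231 − 48 = 183; no stress test gives 120 − 0 = 120. No deviation. ✓
  Distressed: no stress test gives 120 − 0 = 120; stress test gives 231 − 97 = 134. Would deviate. ✗
Try solvent → no stress test, distressed → stress test:
  If types separate, no stress test earns payment 231 and stress test earns 120.
  Solvent: no stress test gives 231 − 0 = 231; stress test gives 120 − 48 = 72. No deviation. ✓
  Distressed: stress test gives 120 − 97 = 23; no stress test gives 231 − 0 = 231. Would deviate. ✗
Neither assignment is incentive-compatible.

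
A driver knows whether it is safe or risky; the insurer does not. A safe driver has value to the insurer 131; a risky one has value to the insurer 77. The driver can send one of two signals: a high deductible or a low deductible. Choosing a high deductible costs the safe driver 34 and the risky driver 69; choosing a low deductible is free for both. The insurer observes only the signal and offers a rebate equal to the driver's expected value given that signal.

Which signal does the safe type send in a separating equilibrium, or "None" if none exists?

Try safe → high deductible, risky → low deductible:
  If types separate, high deductible earns payment 131 and low deductible earns 77.
  Safe: high deductible gives 131 − 34 = 97; low deductible gives 77 − 0 = 77. No deviation. ✓
  Risky: low deductible gives 77 − 0 = 77; high deductible gives 131 − 69 = 62. No deviation. ✓
Both hold — the safe type sends high deductible.

high deductible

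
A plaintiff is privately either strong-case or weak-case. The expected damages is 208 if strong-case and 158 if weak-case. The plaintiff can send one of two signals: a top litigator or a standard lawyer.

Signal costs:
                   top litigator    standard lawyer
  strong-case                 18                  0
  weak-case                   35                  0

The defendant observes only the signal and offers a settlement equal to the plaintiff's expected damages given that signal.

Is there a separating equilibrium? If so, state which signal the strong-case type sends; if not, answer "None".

None

Try strong-case → top litigator, weak-case → standard lawyer:
  If types separate, top litigator earns payment 208 and standard lawyer earns 158.
  Strong-case: top litigator gives 208 − 18 = 190; standard lawyer gives 158 − 0 = 158. No deviation. ✓
  Weak-case: standard lawyer gives 158 − 0 = 158; top litigator gives 208 − 35 = 173. Would deviate. ✗
Try strong-case → standard lawyer, weak-case → top litigator:
  If types separate, standard lawyer earns payment 208 and top litigator earns 158.
  Strong-case: standard lawyer gives 208 − 0 = 208; top litigator gives 158 − 18 = 140. No deviation. ✓
  Weak-case: top litigator gives 158 − 35 = 123; standard lawyer gives 208 − 0 = 208. Would deviate. ✗
Neither assignment is incentive-compatible.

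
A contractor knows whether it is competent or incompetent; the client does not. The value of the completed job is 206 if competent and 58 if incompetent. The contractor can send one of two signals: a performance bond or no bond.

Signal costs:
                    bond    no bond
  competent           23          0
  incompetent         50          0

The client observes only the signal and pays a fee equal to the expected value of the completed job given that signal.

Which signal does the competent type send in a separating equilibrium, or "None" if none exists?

Try competent → bond, incompetent → no bond:
  If types separate, bond earns payment 206 and no bond earns 58.
  Competent: bond gives 206 − 23 = 183; no bond gives 58 − 0 = 58. No deviation. ✓
  Incompetent: no bond gives 58 − 0 = 58; bond gives 206 − 50 = 156. Would deviate. ✗
Try competent → no bond, incompetent → bond:
  If types separate, no bond earns payment 206 and bond earns 58.
  Competent: no bond gives 206 − 0 = 206; bond gives 58 − 23 = 35. No deviation. ✓
  Incompetent: bond gives 58 − 50 = 8; no bond gives 206 − 0 = 206. Would deviate. ✗
Neither assignment is incentive-compatible.

None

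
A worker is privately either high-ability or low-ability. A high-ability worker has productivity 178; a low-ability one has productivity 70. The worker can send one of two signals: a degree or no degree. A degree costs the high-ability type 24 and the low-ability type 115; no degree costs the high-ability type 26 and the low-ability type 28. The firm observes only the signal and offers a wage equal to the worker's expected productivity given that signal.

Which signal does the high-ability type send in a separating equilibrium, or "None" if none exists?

None

Try high-ability → degree, low-ability → no degree:
  If types separate, degree earns payment 178 and no degree earns 70.
  High-ability: degree gives 178 − 24 = 154; no degree gives 70 − 26 = 44. No deviation. ✓
  Low-ability: no degree gives 70 − 28 = 42; degree gives 178 − 115 = 63. Would deviate. ✗
Try high-ability → no degree, low-ability → degree:
  If types separate, no degree earns payment 178 and degree earns 70.
  High-ability: no degree gives 178 − 26 = 152; degree gives 70 − 24 = 46. No deviation. ✓
  Low-ability: degree gives 70 − 115 = -45; no degree gives 178 − 28 = 150. Would deviate. ✗
Neither assignment is incentive-compatible.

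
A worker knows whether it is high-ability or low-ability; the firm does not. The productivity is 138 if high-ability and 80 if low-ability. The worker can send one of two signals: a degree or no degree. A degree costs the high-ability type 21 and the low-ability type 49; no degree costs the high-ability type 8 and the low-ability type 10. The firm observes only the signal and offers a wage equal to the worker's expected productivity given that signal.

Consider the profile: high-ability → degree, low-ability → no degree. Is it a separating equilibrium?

If types separate, degree earns payment 138 and no degree earns 80.
High-ability: degree gives 138 − 21 = 117; no degree gives 80 − 8 = 72. No deviation. ✓
Low-ability: no degree gives 80 − 10 = 70; degree gives 138 − 49 = 89. Would deviate. ✗

No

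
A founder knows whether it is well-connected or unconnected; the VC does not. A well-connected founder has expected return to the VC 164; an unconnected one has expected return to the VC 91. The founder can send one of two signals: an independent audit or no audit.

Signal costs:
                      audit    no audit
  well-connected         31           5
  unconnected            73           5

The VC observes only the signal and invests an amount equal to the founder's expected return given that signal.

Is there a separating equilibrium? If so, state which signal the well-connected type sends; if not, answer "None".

Try well-connected → audit, unconnected → no audit:
  If types separate, audit earns payment 164 and no audit earns 91.
  Well-connected: audit gives 164 − 31 = 133; no audit gives 91 − 5 = 86. No deviation. ✓
  Unconnected: no audit gives 91 − 5 = 86; audit gives 164 − 73 = 91. Would deviate. ✗
Try well-connected → no audit, unconnected → audit:
  If types separate, no audit earns payment 164 and audit earns 91.
  Well-connected: no audit gives 164 − 5 = 159; audit gives 91 − 31 = 60. No deviation. ✓
  Unconnected: audit gives 91 − 73 = 18; no audit gives 164 − 5 = 159. Would deviate. ✗
Neither assignment is incentive-compatible.

None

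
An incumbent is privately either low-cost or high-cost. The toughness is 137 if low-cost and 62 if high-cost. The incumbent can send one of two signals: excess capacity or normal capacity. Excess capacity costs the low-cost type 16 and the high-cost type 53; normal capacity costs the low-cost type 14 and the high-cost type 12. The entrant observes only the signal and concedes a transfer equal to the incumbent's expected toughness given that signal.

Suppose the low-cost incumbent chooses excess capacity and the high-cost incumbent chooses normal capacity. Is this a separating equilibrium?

Under separation the entrant infers type exactly: excess capacity → low-cost (pays 137), normal capacity → high-cost (pays 62).
Low-cost: excess capacity gives 137 − 16 = 121; normal capacity gives 62 − 14 = 48. No deviation. ✓
High-cost: normal capacity gives 62 − 12 = 50; excess capacity gives 137 − 53 = 84. Would deviate. ✗

No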